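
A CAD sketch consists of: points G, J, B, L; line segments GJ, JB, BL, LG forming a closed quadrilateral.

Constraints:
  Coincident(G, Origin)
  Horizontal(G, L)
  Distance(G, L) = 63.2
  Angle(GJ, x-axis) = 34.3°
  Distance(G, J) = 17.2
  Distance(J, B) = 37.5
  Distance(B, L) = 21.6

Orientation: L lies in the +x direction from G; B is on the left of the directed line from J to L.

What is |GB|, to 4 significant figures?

53.84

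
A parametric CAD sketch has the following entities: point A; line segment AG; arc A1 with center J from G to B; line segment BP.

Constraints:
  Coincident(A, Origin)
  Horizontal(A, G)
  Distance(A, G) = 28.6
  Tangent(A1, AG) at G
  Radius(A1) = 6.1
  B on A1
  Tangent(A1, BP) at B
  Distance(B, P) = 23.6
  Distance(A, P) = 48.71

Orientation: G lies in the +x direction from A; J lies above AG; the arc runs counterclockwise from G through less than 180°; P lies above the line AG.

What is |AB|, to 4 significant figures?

34.83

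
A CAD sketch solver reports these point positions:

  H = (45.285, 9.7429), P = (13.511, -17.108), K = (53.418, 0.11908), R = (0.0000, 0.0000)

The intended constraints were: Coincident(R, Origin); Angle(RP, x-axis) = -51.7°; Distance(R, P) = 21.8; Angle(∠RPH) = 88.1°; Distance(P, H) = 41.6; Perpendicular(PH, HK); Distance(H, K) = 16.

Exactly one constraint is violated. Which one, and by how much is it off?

Distance(H, K) = 16 — off by 3.40.

R = (0.00, 0.00) ✓; RP at -51.70° ✓; |RP| = 21.80 ✓; ∠RPH = 88.10° ✓; |PH| = 41.60 ✓; ∠(PH, HK) = 90.00° ✓; |HK| = 12.60 ✗.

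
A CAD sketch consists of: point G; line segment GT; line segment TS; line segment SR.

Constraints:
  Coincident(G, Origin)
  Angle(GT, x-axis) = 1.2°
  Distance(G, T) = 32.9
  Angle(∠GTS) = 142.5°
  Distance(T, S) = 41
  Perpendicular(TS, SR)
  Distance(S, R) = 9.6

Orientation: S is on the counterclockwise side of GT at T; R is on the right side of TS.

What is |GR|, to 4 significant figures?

73.35

G is at the origin; GT runs at 1.2° with length 32.9, so T = 32.9·(cos 1.2°, sin 1.2°) = (32.89, 0.6890). ∠GTS = 142.5°, so TS runs at 1.2° + (180° − 142.5°) = 38.70° from the x-axis; with |TS| = 41.0, S = T + 41.0·(cos 38.70°, sin 38.70°) = (64.89, 26.32). TS is perpendicular to SR; with |SR| = 9.6 on the right of TS, R = S + 9.6·(0.6252, -0.7804) = (70.89, 18.83). Then |GR| = |R − G| = 73.35.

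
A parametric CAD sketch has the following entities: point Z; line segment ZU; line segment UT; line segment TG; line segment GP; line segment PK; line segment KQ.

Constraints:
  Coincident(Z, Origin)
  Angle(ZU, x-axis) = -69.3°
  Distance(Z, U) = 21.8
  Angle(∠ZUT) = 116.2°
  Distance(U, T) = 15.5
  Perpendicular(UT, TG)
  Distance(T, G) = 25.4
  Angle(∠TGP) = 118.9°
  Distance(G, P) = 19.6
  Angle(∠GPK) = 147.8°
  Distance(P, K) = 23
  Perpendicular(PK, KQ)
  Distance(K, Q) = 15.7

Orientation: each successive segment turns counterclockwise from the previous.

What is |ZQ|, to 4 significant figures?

14.19

∠GPK = 147.8° gives PK at 177.8° from the x-axis; with |PK| = 23.0, K = (-13.59, 15.36). PK ⟂ KQ, so KQ runs at -92.20°; with |KQ| = 15.7, Q = (-14.19, -0.3274). Then |ZQ| = |Q − Z| = 14.19.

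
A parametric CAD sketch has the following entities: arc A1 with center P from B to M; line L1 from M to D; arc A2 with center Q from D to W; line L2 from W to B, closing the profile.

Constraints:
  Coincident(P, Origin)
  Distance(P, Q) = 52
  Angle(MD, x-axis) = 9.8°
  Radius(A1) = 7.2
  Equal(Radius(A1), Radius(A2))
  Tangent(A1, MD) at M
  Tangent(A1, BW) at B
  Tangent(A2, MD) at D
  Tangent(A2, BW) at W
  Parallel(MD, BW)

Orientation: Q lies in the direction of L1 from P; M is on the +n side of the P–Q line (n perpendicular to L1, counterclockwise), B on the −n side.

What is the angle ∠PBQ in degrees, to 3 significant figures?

82.1°

The slot axis is L1's direction at 9.8°, so u = (cos 9.8°, sin 9.8°) = (0.985, 0.170) and n = (−sin 9.8°, cos 9.8°) = (-0.170, 0.985). P is at the origin and Q lies 52.0 along u from P, so Q = 52.0·u = (51.2, 8.85). Tangency of A1 to both parallel lines with radius 7.2 puts M and B at P ± 7.2·n: M = (-1.23, 7.09), B = (1.23, -7.09). Then cos ∠PBQ = BP·BQ / (|BP||BQ|), giving 82.1°.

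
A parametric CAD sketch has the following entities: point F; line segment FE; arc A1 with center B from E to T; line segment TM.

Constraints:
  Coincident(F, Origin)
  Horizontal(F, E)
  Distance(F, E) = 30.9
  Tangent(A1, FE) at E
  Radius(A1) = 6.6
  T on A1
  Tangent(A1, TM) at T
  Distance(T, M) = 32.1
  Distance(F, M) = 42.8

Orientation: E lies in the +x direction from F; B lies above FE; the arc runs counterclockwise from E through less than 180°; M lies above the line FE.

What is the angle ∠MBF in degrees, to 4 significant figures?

83.33°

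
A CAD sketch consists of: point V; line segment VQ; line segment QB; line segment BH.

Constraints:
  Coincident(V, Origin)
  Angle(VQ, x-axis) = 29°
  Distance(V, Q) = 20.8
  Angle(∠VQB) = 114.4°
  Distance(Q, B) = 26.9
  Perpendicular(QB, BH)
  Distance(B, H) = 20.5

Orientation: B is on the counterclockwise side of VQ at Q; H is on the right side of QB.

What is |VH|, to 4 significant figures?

53.06

∠VQB = 114.4°, so QB runs at 29.0° + (180° − 114.4°) = 94.60° from the x-axis; with |QB| = 26.9, B = Q + 26.9·(cos 94.60°, sin 94.60°) = (16.03, 36.90). QB is perpendicular to BH; with |BH| = 20.5 on the right of QB, H = B + 20.5·(0.9968, 0.08020) = (36.47, 38.54). Then |VH| = |H − V| = 53.06.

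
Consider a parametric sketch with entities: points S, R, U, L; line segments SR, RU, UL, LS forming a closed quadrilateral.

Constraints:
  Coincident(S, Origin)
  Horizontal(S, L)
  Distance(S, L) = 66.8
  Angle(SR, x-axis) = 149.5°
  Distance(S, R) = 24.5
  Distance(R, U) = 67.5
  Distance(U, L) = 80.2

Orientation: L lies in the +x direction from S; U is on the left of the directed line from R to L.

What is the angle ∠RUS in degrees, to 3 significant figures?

20.7°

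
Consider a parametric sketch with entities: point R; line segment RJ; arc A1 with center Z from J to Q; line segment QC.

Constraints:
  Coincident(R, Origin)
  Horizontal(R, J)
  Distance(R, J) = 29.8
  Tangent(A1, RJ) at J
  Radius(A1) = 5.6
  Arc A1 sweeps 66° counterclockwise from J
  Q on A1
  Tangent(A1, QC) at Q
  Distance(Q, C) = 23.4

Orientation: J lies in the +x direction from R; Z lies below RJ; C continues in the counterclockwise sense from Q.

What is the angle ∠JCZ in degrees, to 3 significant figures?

6.81°

On A1, J sits at bearing 90° from Z; a 66° counterclockwise sweep puts Q at bearing 156°, so Q = Z + 5.6·(cos 156°, sin 156°) = (24.7, -3.32). Tangency of A1 to QC means the radius ZQ is perpendicular to QC, so QC runs along (−sin 156°, cos 156°); with |QC| = 23.4, C = (15.2, -24.7). Then cos ∠JCZ = CJ·CZ / (|CJ||CZ|), giving 6.81°.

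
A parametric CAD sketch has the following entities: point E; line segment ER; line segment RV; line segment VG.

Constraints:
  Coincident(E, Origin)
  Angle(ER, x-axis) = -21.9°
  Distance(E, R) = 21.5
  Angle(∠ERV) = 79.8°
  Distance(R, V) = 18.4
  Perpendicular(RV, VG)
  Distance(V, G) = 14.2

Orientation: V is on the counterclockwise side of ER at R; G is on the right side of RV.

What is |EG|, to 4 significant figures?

38.25

∠ERV = 79.8°, so RV runs at -21.9° + (180° − 79.8°) = 78.30° from the x-axis; with |RV| = 18.4, V = R + 18.4·(cos 78.30°, sin 78.30°) = (23.68, 9.998). RV ⟂ VG; with |VG| = 14.2 on the right of RV, G = V + 14.2·(0.9792, -0.2028) = (37.58, 7.119). Then |EG| = |G − E| = 38.25.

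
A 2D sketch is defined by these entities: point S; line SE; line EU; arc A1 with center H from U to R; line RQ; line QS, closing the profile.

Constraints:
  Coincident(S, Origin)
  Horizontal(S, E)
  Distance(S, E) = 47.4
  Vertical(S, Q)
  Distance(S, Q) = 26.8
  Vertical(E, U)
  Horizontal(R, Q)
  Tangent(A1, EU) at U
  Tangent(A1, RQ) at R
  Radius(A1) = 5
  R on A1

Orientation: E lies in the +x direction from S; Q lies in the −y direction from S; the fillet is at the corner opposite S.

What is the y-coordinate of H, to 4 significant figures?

-21.80

S is at the origin; S and E share the same y with |SE| = 47.4 and E on the +x side, so E = (47.40, 0.000). S and Q share the same x with |SQ| = 26.8 and Q on the −y side, so Q = (0.000, -26.80). The virtual corner opposite S is at (47.40, -26.80). Tangency of A1 to EU means the radius HU is perpendicular to EU and since A1 is tangent to RQ there, HR ⟂ RQ, with radius 5.0, so the center H sits 5.0 in from both sides at H = (42.40, -21.80). So H.y = -21.80.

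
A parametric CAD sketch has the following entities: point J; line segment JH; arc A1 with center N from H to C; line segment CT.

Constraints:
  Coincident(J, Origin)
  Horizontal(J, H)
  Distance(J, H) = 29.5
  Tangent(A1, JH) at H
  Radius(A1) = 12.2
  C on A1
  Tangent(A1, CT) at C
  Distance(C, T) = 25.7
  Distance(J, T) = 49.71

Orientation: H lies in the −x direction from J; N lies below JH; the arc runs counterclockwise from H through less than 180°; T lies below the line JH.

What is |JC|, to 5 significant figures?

44.094

Checks: J = (0.00, 0.00) ✓; ∠(NH, HJ) = 90.00° ✓; |NC| = 12.20 ✓; ∠(NC, CT) = 90.00° ✓; |CT| = 25.70 ✓; |JT| = 49.71 ✓.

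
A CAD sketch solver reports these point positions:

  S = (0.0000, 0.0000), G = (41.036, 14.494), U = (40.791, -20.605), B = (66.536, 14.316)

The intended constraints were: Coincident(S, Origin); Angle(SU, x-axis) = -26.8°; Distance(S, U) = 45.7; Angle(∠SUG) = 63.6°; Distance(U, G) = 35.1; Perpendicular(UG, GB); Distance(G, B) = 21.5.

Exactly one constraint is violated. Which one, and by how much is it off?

Distance(G, B) = 21.5 — off by 4.00.

S = (0.00, 0.00) ✓; SU at -26.80° ✓; |SU| = 45.70 ✓; ∠SUG = 63.60° ✓; |UG| = 35.10 ✓; ∠(UG, GB) = 90.00° ✓; |GB| = 25.50 ✗.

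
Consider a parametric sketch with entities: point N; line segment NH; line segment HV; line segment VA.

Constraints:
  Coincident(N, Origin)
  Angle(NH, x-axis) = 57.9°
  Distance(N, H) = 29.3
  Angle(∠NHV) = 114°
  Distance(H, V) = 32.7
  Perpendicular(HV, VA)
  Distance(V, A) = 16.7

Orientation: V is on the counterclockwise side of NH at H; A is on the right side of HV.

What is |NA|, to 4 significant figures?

62.29

N is at the origin; NH runs at 57.9° with length 29.3, so H = 29.3·(cos 57.9°, sin 57.9°) = (15.57, 24.82). ∠NHV = 114.0°, so HV runs at 57.9° + (180° − 114.0°) = 123.9° from the x-axis; with |HV| = 32.7, V = H + 32.7·(cos 123.9°, sin 123.9°) = (-2.668, 51.96). HV ⟂ VA; with |VA| = 16.7 on the right of HV, A = V + 16.7·(0.8300, 0.5577) = (11.19, 61.28). Then |NA| = |A − N| = 62.29.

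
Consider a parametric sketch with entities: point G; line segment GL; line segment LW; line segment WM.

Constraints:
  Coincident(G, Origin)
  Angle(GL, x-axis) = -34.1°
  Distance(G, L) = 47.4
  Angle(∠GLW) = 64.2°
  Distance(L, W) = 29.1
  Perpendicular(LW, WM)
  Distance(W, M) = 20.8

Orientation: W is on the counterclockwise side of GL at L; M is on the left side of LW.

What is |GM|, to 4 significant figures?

23.46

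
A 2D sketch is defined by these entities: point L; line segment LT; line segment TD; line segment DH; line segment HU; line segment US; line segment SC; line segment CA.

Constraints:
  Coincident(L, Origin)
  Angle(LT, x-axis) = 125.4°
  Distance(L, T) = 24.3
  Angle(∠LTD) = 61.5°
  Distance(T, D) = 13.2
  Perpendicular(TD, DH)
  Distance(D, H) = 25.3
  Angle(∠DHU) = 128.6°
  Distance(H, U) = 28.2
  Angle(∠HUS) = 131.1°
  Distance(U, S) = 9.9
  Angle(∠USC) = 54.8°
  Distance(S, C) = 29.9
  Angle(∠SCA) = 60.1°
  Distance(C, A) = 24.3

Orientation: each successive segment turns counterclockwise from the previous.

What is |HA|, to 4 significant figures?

18.88

∠USC = 54.8° gives SC at -160.6° from the x-axis; with |SC| = 29.9, C = (2.825, 8.469). ∠SCA = 60.1° gives CA at -40.70° from the x-axis; with |CA| = 24.3, A = (21.25, -7.377). Then |HA| = |A − H| = 18.88.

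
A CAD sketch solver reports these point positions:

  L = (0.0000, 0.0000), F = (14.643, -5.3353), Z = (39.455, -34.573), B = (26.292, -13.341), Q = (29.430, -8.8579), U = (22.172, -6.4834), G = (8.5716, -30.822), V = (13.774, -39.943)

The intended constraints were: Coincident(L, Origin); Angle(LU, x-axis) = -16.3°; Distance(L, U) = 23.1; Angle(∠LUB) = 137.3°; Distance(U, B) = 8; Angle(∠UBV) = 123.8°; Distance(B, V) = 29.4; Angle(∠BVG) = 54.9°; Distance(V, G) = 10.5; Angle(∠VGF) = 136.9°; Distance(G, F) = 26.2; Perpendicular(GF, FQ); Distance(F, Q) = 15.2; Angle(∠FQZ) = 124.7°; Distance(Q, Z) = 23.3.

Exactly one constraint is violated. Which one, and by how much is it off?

Distance(Q, Z) = 23.3 — off by 4.30.

L = (0.00, 0.00) ✓; LU at -16.30° ✓; |LU| = 23.10 ✓; ∠LUB = 137.3° ✓; |UB| = 8.000 ✓; ∠UBV = 123.8° ✓; |BV| = 29.40 ✓; ∠BVG = 54.90° ✓; |VG| = 10.50 ✓; ∠VGF = 136.9° ✓; |GF| = 26.20 ✓; ∠(GF, FQ) = 90.00° ✓; |FQ| = 15.20 ✓; ∠FQZ = 124.7° ✓; |QZ| = 27.60 ✗.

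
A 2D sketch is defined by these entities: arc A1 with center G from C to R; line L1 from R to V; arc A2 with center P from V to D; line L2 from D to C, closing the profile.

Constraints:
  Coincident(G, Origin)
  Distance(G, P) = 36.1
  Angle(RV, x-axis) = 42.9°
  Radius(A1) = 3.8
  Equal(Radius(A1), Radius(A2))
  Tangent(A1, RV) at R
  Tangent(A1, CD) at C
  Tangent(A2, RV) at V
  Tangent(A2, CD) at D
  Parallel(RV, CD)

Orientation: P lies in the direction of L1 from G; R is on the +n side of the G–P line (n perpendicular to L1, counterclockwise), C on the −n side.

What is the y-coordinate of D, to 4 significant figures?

21.79

Tangency of A1 to both parallel lines with radius 3.8 puts R and C at G ± 3.8·n: R = (-2.587, 2.784), C = (2.587, -2.784). Equal radii place V and D the same way about P: V = P + 3.8·n = (23.86, 27.36), D = P − 3.8·n = (29.03, 21.79). So D.y = 21.79.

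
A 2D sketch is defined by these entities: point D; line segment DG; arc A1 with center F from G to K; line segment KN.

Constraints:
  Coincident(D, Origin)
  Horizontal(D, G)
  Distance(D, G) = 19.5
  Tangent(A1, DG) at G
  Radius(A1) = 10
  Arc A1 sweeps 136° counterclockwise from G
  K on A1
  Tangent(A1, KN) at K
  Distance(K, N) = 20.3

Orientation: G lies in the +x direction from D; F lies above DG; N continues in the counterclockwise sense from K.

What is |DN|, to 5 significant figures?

33.461

On A1, G sits at bearing -90° from F; a 136° counterclockwise sweep puts K at bearing 46°, so K = F + 10.0·(cos 46°, sin 46°) = (26.447, 17.193). Since A1 is tangent to KN there, FK ⟂ KN, so KN runs along (−sin 46°, cos 46°); with |KN| = 20.3, N = (11.844, 31.295). Then |DN| = |N − D| = 33.461.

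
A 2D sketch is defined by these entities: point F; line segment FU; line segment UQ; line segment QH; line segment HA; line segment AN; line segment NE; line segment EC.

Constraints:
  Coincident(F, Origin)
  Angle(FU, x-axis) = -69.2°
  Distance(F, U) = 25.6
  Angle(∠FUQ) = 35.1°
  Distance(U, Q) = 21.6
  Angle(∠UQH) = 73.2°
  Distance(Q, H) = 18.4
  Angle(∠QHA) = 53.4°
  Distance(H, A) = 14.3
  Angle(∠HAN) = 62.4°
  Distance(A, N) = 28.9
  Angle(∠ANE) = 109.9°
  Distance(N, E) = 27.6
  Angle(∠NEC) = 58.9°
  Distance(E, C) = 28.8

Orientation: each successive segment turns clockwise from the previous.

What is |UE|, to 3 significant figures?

55.9

∠HAN = 62.4° gives AN at 155° from the x-axis; with |AN| = 28.9, N = (-20.1, -2.24). ∠ANE = 109.9° gives NE at 84.8° from the x-axis; with |NE| = 27.6, E = (-17.6, 25.2). Then |UE| = |E − U| = 55.9.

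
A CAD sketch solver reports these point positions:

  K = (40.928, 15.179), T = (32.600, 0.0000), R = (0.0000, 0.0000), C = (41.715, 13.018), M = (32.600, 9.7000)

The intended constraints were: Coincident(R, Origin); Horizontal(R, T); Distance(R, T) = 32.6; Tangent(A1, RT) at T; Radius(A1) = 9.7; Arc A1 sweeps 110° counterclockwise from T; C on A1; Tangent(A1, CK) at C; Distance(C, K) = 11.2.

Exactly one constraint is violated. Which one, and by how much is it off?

Distance(C, K) = 11.2 — off by 8.90.

R = (0.00, 0.00) ✓; R.y = 0.00, T.y = 0.00 ✓; |RT| = 32.60 ✓; ∠(MT, TR) = 90.00° ✓; |MT| = 9.700 ✓; bearing(M→C) − bearing(M→T) = 110.0° ✓; |MC| = 9.700 ✓; ∠(MC, CK) = 89.99° ✓; |CK| = 2.300 ✗.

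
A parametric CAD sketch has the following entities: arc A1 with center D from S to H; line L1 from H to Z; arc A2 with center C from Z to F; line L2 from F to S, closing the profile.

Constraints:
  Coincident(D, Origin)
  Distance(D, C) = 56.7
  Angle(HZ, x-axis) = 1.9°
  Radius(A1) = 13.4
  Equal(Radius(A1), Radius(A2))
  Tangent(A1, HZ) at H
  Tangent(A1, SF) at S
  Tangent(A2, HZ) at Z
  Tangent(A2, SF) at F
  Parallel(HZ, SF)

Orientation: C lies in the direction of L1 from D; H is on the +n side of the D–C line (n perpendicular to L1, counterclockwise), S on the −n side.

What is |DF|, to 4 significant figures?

58.26

The slot axis is L1's direction at 1.9°, so u = (cos 1.9°, sin 1.9°) = (0.9995, 0.03316) and n = (−sin 1.9°, cos 1.9°) = (-0.03316, 0.9995). D is at the origin and C lies 56.7 along u from D, so C = 56.7·u = (56.67, 1.880). Tangency of A1 to both parallel lines with radius 13.4 puts H and S at D ± 13.4·n: H = (-0.4443, 13.39), S = (0.4443, -13.39). Equal radii place Z and F the same way about C: Z = C + 13.4·n = (56.22, 15.27), F = C − 13.4·n = (57.11, -11.51). Then |DF| = |F − D| = 58.26.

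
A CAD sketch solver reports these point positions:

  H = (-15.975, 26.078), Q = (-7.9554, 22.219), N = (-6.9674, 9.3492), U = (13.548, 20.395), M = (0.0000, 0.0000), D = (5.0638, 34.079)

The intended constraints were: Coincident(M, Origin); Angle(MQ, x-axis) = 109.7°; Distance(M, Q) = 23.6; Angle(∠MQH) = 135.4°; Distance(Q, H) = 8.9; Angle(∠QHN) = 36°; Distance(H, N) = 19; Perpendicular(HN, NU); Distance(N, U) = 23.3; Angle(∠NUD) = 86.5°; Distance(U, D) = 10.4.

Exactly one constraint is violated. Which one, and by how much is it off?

Distance(U, D) = 10.4 — off by 5.70.

M = (0.00, 0.00) ✓; MQ at 109.7° ✓; |MQ| = 23.60 ✓; ∠MQH = 135.4° ✓; |QH| = 8.900 ✓; ∠QHN = 36.00° ✓; |HN| = 19.00 ✓; ∠(HN, NU) = 90.00° ✓; |NU| = 23.30 ✓; ∠NUD = 86.50° ✓; |UD| = 16.10 ✗.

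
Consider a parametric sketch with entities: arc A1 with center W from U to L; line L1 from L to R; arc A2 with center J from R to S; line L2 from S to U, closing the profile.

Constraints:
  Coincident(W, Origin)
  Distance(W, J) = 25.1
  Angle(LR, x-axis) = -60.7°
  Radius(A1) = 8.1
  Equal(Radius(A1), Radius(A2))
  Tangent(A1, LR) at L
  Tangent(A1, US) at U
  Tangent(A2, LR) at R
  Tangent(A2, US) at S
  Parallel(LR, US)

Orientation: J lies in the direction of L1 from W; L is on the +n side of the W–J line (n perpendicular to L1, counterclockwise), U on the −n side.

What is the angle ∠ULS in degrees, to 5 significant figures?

57.161°

The slot axis is L1's direction at -60.7°, so u = (cos -60.7°, sin -60.7°) = (0.48938, -0.87207) and n = (−sin -60.7°, cos -60.7°) = (0.87207, 0.48938). W is at the origin and J lies 25.1 along u from W, so J = 25.1·u = (12.283, -21.889). Tangency of A1 to both parallel lines with radius 8.1 puts L and U at W ± 8.1·n: L = (7.0638, 3.9640), U = (-7.0638, -3.9640). Equal radii place R and S the same way about J: R = J + 8.1·n = (19.347, -17.925), S = J − 8.1·n = (5.2197, -25.853). Then cos ∠ULS = LU·LS / (|LU||LS|), giving 57.161°.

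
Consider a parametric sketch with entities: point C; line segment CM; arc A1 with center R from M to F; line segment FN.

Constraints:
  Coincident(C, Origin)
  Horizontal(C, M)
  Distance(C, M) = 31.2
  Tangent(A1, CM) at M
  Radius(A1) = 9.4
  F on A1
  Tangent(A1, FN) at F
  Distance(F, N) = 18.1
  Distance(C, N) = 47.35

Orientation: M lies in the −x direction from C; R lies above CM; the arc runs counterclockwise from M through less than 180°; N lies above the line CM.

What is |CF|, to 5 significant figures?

29.457

C is at the origin; C and M share the same y with |CM| = 31.2 and M on the −x side, so M = (-31.200, 0.0000). Since A1 is tangent to CM there, RM ⟂ CM, so R = M + (0, 9.4) = (-31.200, 9.4000). Since RF ⟂ FN (tangency), |RN| = √(9.4² + 18.1²) = 20.395 regardless of where F sits on A1. So N lies on both circle(C, 47.35) and circle(R, 20.395); the above-CM intersection is N = (-37.615, 28.760). F is the foot of the tangent from N: F = (-24.644, 16.136).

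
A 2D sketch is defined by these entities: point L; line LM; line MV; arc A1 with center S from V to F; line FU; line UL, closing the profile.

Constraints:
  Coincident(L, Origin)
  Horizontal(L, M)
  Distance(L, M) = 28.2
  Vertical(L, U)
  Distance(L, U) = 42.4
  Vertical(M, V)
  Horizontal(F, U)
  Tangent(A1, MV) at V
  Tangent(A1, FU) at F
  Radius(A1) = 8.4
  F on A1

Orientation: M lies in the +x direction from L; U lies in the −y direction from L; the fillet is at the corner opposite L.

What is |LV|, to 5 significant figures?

44.173

L is at the origin; LM is horizontal with |LM| = 28.2 and M on the +x side, so M = (28.200, 0.0000). LU is vertical with |LU| = 42.4 and U on the −y side, so U = (0.0000, -42.400). The virtual corner opposite L is at (28.200, -42.400). The tangent condition forces SV to be normal to MV and A1 meets FU tangentially, so SF is at right angles to FU, with radius 8.4, so the center S sits 8.4 in from both sides at S = (19.800, -34.000). That places the tangent points at V = (28.200, -34.000) on MV and F = (19.800, -42.400) on FU. Then |LV| = |V − L| = 44.173.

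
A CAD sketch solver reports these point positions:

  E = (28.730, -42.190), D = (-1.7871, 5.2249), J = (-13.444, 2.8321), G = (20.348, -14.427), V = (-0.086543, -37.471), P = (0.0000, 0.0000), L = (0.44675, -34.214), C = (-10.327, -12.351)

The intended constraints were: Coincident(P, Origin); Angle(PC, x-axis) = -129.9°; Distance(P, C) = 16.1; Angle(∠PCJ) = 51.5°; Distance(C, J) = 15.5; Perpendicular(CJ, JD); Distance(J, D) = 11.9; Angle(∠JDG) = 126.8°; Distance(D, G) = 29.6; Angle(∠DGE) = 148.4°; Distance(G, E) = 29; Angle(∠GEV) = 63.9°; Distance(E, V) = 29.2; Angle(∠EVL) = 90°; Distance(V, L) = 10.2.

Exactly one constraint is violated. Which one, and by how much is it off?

Distance(V, L) = 10.2 — off by 6.90.

P = (0.00, 0.00) ✓; PC at -129.9° ✓; |PC| = 16.10 ✓; ∠PCJ = 51.50° ✓; |CJ| = 15.50 ✓; ∠(CJ, JD) = 90.00° ✓; |JD| = 11.90 ✓; ∠JDG = 126.8° ✓; |DG| = 29.60 ✓; ∠DGE = 148.4° ✓; |GE| = 29.00 ✓; ∠GEV = 63.90° ✓; |EV| = 29.20 ✓; ∠EVL = 90.00° ✓; |VL| = 3.300 ✗.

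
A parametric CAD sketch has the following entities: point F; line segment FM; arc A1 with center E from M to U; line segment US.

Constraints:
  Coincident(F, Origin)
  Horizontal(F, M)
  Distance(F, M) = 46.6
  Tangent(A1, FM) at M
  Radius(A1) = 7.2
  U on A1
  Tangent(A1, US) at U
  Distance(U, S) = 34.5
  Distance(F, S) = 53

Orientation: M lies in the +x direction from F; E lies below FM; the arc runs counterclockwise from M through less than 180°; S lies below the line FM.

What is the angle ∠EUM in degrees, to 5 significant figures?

49.193°

Checks: |EU| = 7.200 ✓; ∠(EU, US) = 90.00° ✓; |US| = 34.50 ✓; |FS| = 53.00 ✓.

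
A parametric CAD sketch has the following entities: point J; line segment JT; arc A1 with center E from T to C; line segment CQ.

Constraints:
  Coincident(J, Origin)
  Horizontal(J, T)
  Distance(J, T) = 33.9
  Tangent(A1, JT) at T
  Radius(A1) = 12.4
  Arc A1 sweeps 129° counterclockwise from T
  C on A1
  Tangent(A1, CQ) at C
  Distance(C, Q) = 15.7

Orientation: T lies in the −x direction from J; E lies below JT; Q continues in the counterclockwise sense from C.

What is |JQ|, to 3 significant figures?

46.7

J is at the origin; JT is horizontal with |JT| = 33.9 and T on the −x side, so T = (-33.9, 0.00). Since A1 is tangent to JT there, ET ⟂ JT, so E = T + (0, -12.4) = (-33.9, -12.4). On A1, T sits at bearing 90° from E; a 129° counterclockwise sweep puts C at bearing 219°, so C = E + 12.4·(cos 219°, sin 219°) = (-43.5, -20.2). The tangent condition forces EC to be normal to CQ, so CQ runs along (−sin 219°, cos 219°); with |CQ| = 15.7, Q = (-33.7, -32.4). Then |JQ| = |Q − J| = 46.7.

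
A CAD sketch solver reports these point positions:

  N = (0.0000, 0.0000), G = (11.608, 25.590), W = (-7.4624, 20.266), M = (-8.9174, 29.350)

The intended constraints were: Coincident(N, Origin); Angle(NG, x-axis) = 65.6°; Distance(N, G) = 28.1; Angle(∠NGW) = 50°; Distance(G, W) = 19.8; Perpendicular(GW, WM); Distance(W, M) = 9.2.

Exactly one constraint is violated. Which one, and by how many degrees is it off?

Perpendicular(GW, WM) — off by 6.50°.

N = (0.00, 0.00) ✓; NG at 65.60° ✓; |NG| = 28.10 ✓; ∠NGW = 50.00° ✓; |GW| = 19.80 ✓; ∠(GW, WM) = 96.50° ✗; |WM| = 9.200 ✓.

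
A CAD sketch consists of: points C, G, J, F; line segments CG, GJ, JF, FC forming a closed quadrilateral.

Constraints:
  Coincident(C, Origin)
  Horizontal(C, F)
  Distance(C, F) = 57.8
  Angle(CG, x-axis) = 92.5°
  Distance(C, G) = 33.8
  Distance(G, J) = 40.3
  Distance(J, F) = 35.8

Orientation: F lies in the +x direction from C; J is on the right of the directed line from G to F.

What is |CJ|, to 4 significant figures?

22.04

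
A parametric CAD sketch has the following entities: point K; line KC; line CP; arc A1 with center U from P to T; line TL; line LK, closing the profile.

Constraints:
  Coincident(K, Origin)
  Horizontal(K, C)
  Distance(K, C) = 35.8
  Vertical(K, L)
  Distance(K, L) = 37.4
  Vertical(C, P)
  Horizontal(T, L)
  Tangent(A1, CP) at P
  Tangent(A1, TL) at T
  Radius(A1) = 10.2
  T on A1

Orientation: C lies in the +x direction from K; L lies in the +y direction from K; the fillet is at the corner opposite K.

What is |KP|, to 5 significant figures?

44.961

K is at the origin; KC is horizontal with |KC| = 35.8 and C on the +x side, so C = (35.800, 0.0000). K and L share the same x with |KL| = 37.4 and L on the +y side, so L = (0.0000, 37.400). The virtual corner opposite K is at (35.800, 37.400). Since A1 is tangent to CP there, UP ⟂ CP and A1 meets TL tangentially, so UT is at right angles to TL, with radius 10.2, so the center U sits 10.2 in from both sides at U = (25.600, 27.200). That places the tangent points at P = (35.800, 27.200) on CP and T = (25.600, 37.400) on TL. Then |KP| = |P − K| = 44.961.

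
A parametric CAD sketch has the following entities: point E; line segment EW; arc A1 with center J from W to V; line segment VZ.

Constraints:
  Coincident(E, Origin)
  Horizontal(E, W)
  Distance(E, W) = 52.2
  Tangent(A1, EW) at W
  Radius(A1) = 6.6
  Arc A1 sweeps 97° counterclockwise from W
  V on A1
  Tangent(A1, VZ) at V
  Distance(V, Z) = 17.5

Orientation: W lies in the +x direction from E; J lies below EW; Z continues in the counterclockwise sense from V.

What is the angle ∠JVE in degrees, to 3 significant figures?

164°

E is at the origin; E and W share the same y with |EW| = 52.2 and W on the +x side, so W = (52.2, 0.00). The tangent condition forces JW to be normal to EW, so J = W + (0, -6.6) = (52.2, -6.60). On A1, W sits at bearing 90° from J; a 97° counterclockwise sweep puts V at bearing 187°, so V = J + 6.6·(cos 187°, sin 187°) = (45.6, -7.40). Then cos ∠JVE = VJ·VE / (|VJ||VE|), giving 164°.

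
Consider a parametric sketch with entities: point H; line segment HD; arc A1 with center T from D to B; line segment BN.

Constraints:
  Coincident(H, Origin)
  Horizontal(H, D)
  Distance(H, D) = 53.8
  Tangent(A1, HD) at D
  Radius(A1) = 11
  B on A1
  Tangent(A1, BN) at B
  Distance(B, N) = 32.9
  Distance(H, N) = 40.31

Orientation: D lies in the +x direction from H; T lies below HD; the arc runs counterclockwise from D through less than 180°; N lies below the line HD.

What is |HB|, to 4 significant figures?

45.13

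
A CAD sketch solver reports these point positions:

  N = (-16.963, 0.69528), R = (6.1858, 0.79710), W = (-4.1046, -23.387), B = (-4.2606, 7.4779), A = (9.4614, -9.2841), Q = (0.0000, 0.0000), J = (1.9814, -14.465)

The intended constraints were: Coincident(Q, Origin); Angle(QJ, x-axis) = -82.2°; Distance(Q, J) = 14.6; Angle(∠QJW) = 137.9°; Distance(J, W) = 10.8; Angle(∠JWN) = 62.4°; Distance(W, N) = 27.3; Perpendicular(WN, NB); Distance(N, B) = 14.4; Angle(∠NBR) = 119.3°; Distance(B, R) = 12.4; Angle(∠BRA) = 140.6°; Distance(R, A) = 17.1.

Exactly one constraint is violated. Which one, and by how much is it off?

Distance(R, A) = 17.1 — off by 6.50.

Q = (0.00, 0.00) ✓; QJ at -82.20° ✓; |QJ| = 14.60 ✓; ∠QJW = 137.9° ✓; |JW| = 10.80 ✓; ∠JWN = 62.40° ✓; |WN| = 27.30 ✓; ∠(WN, NB) = 90.00° ✓; |NB| = 14.40 ✓; ∠NBR = 119.3° ✓; |BR| = 12.40 ✓; ∠BRA = 140.6° ✓; |RA| = 10.60 ✗.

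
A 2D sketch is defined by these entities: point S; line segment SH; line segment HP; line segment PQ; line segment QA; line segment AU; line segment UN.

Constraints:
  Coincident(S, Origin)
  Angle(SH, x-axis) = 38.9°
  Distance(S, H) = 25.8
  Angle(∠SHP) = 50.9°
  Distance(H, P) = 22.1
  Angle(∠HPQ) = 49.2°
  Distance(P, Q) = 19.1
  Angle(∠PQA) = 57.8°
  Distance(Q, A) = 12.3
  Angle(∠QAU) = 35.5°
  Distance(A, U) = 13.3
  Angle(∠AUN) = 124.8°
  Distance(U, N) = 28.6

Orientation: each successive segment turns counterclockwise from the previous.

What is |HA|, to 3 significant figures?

6.60

∠HPQ = 49.2° gives PQ at -61.2° from the x-axis; with |PQ| = 19.1, Q = (7.66, 4.06). ∠PQA = 57.8° gives QA at 61.0° from the x-axis; with |QA| = 12.3, A = (13.6, 14.8). Then |HA| = |A − H| = 6.60.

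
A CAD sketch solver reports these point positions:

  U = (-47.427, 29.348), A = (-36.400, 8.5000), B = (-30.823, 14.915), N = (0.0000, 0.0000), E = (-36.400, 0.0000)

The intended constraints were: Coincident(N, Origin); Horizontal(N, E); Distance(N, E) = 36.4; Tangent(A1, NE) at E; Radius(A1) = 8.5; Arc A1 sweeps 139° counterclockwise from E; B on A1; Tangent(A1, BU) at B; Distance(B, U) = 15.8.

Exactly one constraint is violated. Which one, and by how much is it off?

Distance(B, U) = 15.8 — off by 6.20.

N = (0.00, 0.00) ✓; N.y = 0.00, E.y = 0.00 ✓; |NE| = 36.40 ✓; ∠(AE, EN) = 90.00° ✓; |AE| = 8.500 ✓; bearing(A→B) − bearing(A→E) = 139.0° ✓; |AB| = 8.500 ✓; ∠(AB, BU) = 90.00° ✓; |BU| = 22.00 ✗.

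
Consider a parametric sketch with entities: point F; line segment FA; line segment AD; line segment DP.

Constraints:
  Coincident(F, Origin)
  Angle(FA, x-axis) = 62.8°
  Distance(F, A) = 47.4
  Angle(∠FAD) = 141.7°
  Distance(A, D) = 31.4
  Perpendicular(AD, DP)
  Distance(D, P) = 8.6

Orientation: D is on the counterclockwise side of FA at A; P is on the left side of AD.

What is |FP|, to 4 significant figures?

71.68

F is at the origin; FA runs at 62.8° with length 47.4, so A = 47.4·(cos 62.8°, sin 62.8°) = (21.67, 42.16). ∠FAD = 141.7°, so AD runs at 62.8° + (180° − 141.7°) = 101.1° from the x-axis; with |AD| = 31.4, D = A + 31.4·(cos 101.1°, sin 101.1°) = (15.62, 72.97). AD ⟂ DP; with |DP| = 8.6 on the left of AD, P = D + 8.6·(-0.9813, -0.1925) = (7.182, 71.32). Then |FP| = |P − F| = 71.68.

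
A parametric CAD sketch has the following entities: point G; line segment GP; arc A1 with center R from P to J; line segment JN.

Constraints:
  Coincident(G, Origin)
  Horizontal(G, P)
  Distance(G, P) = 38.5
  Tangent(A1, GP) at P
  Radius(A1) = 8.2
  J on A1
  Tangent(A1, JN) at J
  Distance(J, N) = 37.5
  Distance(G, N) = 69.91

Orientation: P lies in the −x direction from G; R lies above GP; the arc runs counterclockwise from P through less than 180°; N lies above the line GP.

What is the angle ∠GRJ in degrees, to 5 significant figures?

50.428°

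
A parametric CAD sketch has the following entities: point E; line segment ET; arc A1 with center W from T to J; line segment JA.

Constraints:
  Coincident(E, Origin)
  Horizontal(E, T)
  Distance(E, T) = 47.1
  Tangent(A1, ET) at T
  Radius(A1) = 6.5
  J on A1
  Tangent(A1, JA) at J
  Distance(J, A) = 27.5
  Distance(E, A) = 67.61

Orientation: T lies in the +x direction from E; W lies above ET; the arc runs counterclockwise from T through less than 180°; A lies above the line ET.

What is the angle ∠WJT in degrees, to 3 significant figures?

51.5°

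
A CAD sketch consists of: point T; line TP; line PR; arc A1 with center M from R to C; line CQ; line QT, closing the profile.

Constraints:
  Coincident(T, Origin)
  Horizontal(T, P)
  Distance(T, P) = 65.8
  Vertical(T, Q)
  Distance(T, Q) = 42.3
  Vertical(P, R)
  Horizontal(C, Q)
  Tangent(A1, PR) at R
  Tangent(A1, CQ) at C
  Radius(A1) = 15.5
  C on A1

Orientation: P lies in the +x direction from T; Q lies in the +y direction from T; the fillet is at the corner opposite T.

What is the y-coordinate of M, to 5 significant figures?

26.800

T is at the origin; TP is horizontal with |TP| = 65.8 and P on the +x side, so P = (65.800, 0.0000). T and Q share the same x with |TQ| = 42.3 and Q on the +y side, so Q = (0.0000, 42.300). The virtual corner opposite T is at (65.800, 42.300). Tangency of A1 to PR means the radius MR is perpendicular to PR and tangency of A1 to CQ means the radius MC is perpendicular to CQ, with radius 15.5, so the center M sits 15.5 in from both sides at M = (50.300, 26.800). So M.y = 26.800.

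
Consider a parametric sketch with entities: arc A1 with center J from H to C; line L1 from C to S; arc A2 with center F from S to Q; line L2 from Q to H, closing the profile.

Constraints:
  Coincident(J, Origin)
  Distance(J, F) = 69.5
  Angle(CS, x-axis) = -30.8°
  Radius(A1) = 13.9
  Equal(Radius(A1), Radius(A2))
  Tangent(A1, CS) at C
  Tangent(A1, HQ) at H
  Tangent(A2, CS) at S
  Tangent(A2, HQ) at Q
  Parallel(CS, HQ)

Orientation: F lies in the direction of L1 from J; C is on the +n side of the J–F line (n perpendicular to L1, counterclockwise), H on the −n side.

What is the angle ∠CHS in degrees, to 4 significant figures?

68.20°

Tangency of A1 to both parallel lines with radius 13.9 puts C and H at J ± 13.9·n: C = (7.117, 11.94), H = (-7.117, -11.94). Equal radii place S and Q the same way about F: S = F + 13.9·n = (66.82, -23.65), Q = F − 13.9·n = (52.58, -47.53). Then cos ∠CHS = HC·HS / (|HC||HS|), giving 68.20°.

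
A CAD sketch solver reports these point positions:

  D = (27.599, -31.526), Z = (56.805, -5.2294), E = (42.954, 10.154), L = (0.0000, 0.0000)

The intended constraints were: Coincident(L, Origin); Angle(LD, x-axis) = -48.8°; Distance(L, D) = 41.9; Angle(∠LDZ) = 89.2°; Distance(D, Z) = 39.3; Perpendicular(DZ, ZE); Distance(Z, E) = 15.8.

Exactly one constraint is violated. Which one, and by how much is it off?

Distance(Z, E) = 15.8 — off by 4.90.

L = (0.00, 0.00) ✓; LD at -48.80° ✓; |LD| = 41.90 ✓; ∠LDZ = 89.20° ✓; |DZ| = 39.30 ✓; ∠(DZ, ZE) = 90.00° ✓; |ZE| = 20.70 ✗.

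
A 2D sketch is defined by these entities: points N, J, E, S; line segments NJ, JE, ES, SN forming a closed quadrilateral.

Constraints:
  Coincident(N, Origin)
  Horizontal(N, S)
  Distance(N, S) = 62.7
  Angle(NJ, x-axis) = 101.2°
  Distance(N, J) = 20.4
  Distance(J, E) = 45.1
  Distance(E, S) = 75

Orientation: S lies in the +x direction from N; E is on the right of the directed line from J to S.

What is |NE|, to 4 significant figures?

26.17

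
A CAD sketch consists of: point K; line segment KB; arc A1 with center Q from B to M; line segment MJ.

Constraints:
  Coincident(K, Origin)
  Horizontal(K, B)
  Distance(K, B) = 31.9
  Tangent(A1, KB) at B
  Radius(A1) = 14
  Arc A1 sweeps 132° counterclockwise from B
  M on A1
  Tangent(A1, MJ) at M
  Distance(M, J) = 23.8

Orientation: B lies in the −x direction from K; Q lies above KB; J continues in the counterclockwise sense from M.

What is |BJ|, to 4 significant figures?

41.42

K is at the origin; KB is horizontal with |KB| = 31.9 and B on the −x side, so B = (-31.90, 0.000). The tangent condition forces QB to be normal to KB, so Q = B + (0, 14) = (-31.90, 14.00). On A1, B sits at bearing -90° from Q; a 132° counterclockwise sweep puts M at bearing 42°, so M = Q + 14.0·(cos 42°, sin 42°) = (-21.50, 23.37). Tangency of A1 to MJ means the radius QM is perpendicular to MJ, so MJ runs along (−sin 42°, cos 42°); with |MJ| = 23.8, J = (-37.42, 41.05). Then |BJ| = |J − B| = 41.42.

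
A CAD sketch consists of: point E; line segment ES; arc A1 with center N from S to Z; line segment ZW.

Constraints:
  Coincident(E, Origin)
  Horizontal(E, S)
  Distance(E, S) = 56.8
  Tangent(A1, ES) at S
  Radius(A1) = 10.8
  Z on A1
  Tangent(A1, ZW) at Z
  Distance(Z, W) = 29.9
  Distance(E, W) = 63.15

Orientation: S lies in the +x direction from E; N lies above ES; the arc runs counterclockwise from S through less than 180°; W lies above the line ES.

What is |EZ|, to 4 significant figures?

67.72

E is at the origin; ES is horizontal with |ES| = 56.8 and S on the +x side, so S = (56.80, 0.000). Since A1 is tangent to ES there, NS ⟂ ES, so N = S + (0, 10.8) = (56.80, 10.80). Since NZ ⟂ ZW (tangency), |NW| = √(10.8² + 29.9²) = 31.79 regardless of where Z sits on A1. So W lies on both circle(E, 63.15) and circle(N, 31.79); the above-ES intersection is W = (47.79, 41.29). Z is the foot of the tangent from W: Z = (65.50, 17.20).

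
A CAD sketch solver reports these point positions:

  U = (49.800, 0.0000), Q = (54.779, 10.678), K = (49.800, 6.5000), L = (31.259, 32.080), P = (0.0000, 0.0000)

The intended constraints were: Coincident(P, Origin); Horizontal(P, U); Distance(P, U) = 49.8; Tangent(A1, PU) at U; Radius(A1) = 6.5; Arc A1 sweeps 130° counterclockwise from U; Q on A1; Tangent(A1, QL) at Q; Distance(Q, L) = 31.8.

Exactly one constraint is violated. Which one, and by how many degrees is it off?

Tangent(A1, QL) at Q — off by 7.70°.

P = (0.00, 0.00) ✓; P.y = 0.00, U.y = 0.00 ✓; |PU| = 49.80 ✓; ∠(KU, UP) = 90.00° ✓; |KU| = 6.500 ✓; bearing(K→Q) − bearing(K→U) = 130.0° ✓; |KQ| = 6.500 ✓; ∠(KQ, QL) = 82.30° ✗; |QL| = 31.80 ✓.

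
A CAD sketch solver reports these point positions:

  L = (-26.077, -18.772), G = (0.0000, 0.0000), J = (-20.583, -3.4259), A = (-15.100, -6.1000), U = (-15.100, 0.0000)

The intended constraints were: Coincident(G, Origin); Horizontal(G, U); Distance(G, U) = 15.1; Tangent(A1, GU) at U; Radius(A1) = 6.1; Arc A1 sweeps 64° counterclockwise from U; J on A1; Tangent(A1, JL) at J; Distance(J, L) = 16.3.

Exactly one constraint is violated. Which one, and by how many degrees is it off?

Tangent(A1, JL) at J — off by 6.30°.

G = (0.00, 0.00) ✓; G.y = 0.00, U.y = 0.00 ✓; |GU| = 15.10 ✓; ∠(AU, UG) = 90.00° ✓; |AU| = 6.100 ✓; bearing(A→J) − bearing(A→U) = 64.00° ✓; |AJ| = 6.100 ✓; ∠(AJ, JL) = 83.70° ✗; |JL| = 16.30 ✓.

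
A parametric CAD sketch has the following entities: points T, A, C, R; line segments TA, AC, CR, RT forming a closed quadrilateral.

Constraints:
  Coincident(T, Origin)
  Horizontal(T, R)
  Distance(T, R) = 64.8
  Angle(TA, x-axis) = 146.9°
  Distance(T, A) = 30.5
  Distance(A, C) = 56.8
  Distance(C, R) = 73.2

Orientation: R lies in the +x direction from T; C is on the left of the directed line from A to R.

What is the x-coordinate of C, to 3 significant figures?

16.4

T is at the origin; TR is horizontal with |TR| = 64.8 and R in +x, so R = (64.8, 0). TA runs at 146.9° with |TA| = 30.5, so A = (-25.6, 16.7). C is determined by |AC| = 56.8 and |CR| = 73.2 together: it lies at the intersection of circle(A, 56.8) and circle(R, 73.2). With |AR| = 91.9, the foot of the radical line on AR is 34.3 from A and the perpendicular offset is √(56.8² − 34.3²) = 45.2. Taking the left-of-AR solution: C = (16.4, 54.9).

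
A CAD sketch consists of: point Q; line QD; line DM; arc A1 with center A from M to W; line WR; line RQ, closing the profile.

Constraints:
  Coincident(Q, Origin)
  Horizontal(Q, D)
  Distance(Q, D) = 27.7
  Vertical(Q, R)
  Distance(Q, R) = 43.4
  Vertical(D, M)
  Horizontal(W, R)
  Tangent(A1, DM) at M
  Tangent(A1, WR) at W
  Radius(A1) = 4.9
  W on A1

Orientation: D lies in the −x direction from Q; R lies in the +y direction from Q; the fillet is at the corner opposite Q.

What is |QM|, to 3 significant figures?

47.4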